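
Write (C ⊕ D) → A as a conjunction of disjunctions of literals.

(C ⊕ D) → A
≡ ¬(C ⊕ D) ∨ A   [eliminate →]
≡ ¬((C ∨ D) ∧ ¬(C ∧ D)) ∨ A   [expand ⊕]
≡ ¬(C ∨ D) ∨ ¬¬(C ∧ D) ∨ A   [De Morgan]
≡ (¬C ∧ ¬D) ∨ ¬¬(C ∧ D) ∨ A   [De Morgan]
≡ (¬C ∧ ¬D) ∨ (C ∧ D) ∨ A   [double negation]
≡ (¬C ∨ C ∨ A) ∧ (¬C ∨ D ∨ A) ∧ (¬D ∨ C ∨ A) ∧ (¬D ∨ D ∨ A)   [distribute ∨ over ∧]
≡ (¬C ∨ D ∨ A) ∧ (¬D ∨ C ∨ A)   [simplify]

(¬C ∨ D ∨ A) ∧ (¬D ∨ C ∨ A)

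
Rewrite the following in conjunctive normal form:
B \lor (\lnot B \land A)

B \lor (\lnot B \land A)
= (B \lor \lnot B) \land (B \lor A)   [distribute \lor over \land]
= B \lor A   [simplify]

B \lor A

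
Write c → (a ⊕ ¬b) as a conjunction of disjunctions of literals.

(¬c ∨ a ∨ ¬b) ∧ (¬c ∨ ¬a ∨ b)

c → (a ⊕ ¬b)
= ¬c ∨ (a ⊕ ¬b)   [eliminate →]
= ¬c ∨ ((a ∨ ¬b) ∧ ¬(a ∧ ¬b))   [expand ⊕]
= ¬c ∨ ((a ∨ ¬b) ∧ (¬a ∨ ¬¬b))   [De Morgan]
= ¬c ∨ ((a ∨ ¬b) ∧ (¬a ∨ b))   [double negation]
= (¬c ∨ a ∨ ¬b) ∧ (¬c ∨ ¬a ∨ b)   [distribute ∨ over ∧]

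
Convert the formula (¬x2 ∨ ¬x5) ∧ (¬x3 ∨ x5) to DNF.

(¬x2 ∨ ¬x5) ∧ (¬x3 ∨ x5)
≡ ¬x2 ∧ ¬x3 ∨ ¬x2 ∧ x5 ∨ ¬x5 ∧ ¬x3 ∨ ¬x5 ∧ x5   (distribute ∧ over ∨)
≡ ¬x2 ∧ ¬x3 ∨ ¬x2 ∧ x5 ∨ ¬x5 ∧ ¬x3   (simplify)

¬x2 ∧ ¬x3 ∨ ¬x2 ∧ x5 ∨ ¬x5 ∧ ¬x3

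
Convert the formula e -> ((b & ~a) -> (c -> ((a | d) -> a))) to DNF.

e -> ((b & ~a) -> (c -> ((a | d) -> a)))
⇔ ~e | ((b & ~a) -> (c -> ((a | d) -> a)))
⇔ ~e | ~(b & ~a) | (c -> ((a | d) -> a))
⇔ ~e | ~(b & ~a) | ~c | ((a | d) -> a)
⇔ ~e | ~(b & ~a) | ~c | ~(a | d) | a
⇔ ~e | ~b | ~~a | ~c | ~(a | d) | a
⇔ ~e | ~b | a | ~c | ~(a | d) | a
⇔ ~e | ~b | a | ~c | (~a & ~d) | a
⇔ ~e | ~b | a | ~c | (~a & ~d)

~e | ~b | a | ~c | (~a & ~d)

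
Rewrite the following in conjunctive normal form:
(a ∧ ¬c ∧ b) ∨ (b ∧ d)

(a ∧ ¬c ∧ b) ∨ (b ∧ d)
≡ (a ∨ b) ∧ (a ∨ d) ∧ (¬c ∨ b) ∧ (¬c ∨ d) ∧ (b ∨ b) ∧ (b ∨ d)
≡ (a ∨ d) ∧ (¬c ∨ d) ∧ b

(a ∨ d) ∧ (¬c ∨ d) ∧ b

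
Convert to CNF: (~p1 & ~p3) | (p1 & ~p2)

(~p1 & ~p3) | (p1 & ~p2)
= (~p1 | p1) & (~p1 | ~p2) & (~p3 | p1) & (~p3 | ~p2)
= (~p1 | ~p2) & (~p3 | p1) & (~p3 | ~p2)

(~p1 | ~p2) & (~p3 | p1) & (~p3 | ~p2)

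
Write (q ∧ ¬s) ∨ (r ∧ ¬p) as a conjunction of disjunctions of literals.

(q ∧ ¬s) ∨ (r ∧ ¬p)
⇔ (q ∨ r) ∧ (q ∨ ¬p) ∧ (¬s ∨ r) ∧ (¬s ∨ ¬p)   (distribute ∨ over ∧)

(q ∨ r) ∧ (q ∨ ¬p) ∧ (¬s ∨ r) ∧ (¬s ∨ ¬p)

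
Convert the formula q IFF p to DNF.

(NOT q AND NOT p) OR (p AND q)

q IFF p
= (q IMPLIES p) AND (p IMPLIES q)   — eliminate IFF
= (NOT q OR p) AND (p IMPLIES q)   — eliminate IMPLIES
= (NOT q OR p) AND (NOT p OR q)   — eliminate IMPLIES
= (NOT q AND NOT p) OR (NOT q AND q) OR (p AND NOT p) OR (p AND q)   — distribute AND over OR
= (NOT q AND NOT p) OR (p AND q)   — simplify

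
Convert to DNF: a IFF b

a IFF b
≡ (a IMPLIES b) AND (b IMPLIES a)   — eliminate IFF
≡ (NOT a OR b) AND (b IMPLIES a)   — eliminate IMPLIES
≡ (NOT a OR b) AND (NOT b OR a)   — eliminate IMPLIES
≡ (NOT a AND NOT b) OR (NOT a AND a) OR (b AND NOT b) OR (b AND a)   — distribute AND over OR
≡ (NOT a AND NOT b) OR (b AND a)   — simplify

(NOT a AND NOT b) OR (b AND a)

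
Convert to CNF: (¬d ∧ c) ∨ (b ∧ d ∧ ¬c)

(¬d ∧ c) ∨ (b ∧ d ∧ ¬c)
≡ (¬d ∨ b) ∧ (¬d ∨ d) ∧ (¬d ∨ ¬c) ∧ (c ∨ b) ∧ (c ∨ d) ∧ (c ∨ ¬c)
≡ (¬d ∨ b) ∧ (¬d ∨ ¬c) ∧ (c ∨ b) ∧ (c ∨ d)

(¬d ∨ b) ∧ (¬d ∨ ¬c) ∧ (c ∨ b) ∧ (c ∨ d)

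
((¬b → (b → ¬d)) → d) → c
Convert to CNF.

¬d ∨ c

((¬b → (b → ¬d)) → d) → c
≡ ¬((¬b → (b → ¬d)) → d) ∨ c
≡ ¬(¬(¬b → (b → ¬d)) ∨ d) ∨ c
≡ ¬(¬(¬¬b ∨ (b → ¬d)) ∨ d) ∨ c
≡ ¬(¬(¬¬b ∨ ¬b ∨ ¬d) ∨ d) ∨ c
≡ (¬¬(¬¬b ∨ ¬b ∨ ¬d) ∧ ¬d) ∨ c
≡ ((¬¬b ∨ ¬b ∨ ¬d) ∧ ¬d) ∨ c
≡ ((b ∨ ¬b ∨ ¬d) ∧ ¬d) ∨ c
≡ (b ∨ ¬b ∨ ¬d ∨ c) ∧ (¬d ∨ c)
≡ ¬d ∨ c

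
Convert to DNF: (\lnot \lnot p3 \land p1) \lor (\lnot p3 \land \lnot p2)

(p3 \land p1) \lor (\lnot p3 \land \lnot p2)

(\lnot \lnot p3 \land p1) \lor (\lnot p3 \land \lnot p2)
= (p3 \land p1) \lor (\lnot p3 \land \lnot p2)   — double negation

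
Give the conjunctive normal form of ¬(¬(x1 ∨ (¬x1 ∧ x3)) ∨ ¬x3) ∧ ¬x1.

x3 ∧ ¬x1

¬(¬(x1 ∨ (¬x1 ∧ x3)) ∨ ¬x3) ∧ ¬x1
≡ ¬¬(x1 ∨ (¬x1 ∧ x3)) ∧ ¬¬x3 ∧ ¬x1   [De Morgan]
≡ (x1 ∨ (¬x1 ∧ x3)) ∧ ¬¬x3 ∧ ¬x1   [double negation]
≡ (x1 ∨ (¬x1 ∧ x3)) ∧ x3 ∧ ¬x1   [double negation]
≡ (x1 ∨ ¬x1) ∧ (x1 ∨ x3) ∧ x3 ∧ ¬x1   [distribute ∨ over ∧]
≡ x3 ∧ ¬x1   [simplify]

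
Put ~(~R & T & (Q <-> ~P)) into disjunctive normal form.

R | ~T | (Q & P) | (~P & ~Q)

~(~R & T & (Q <-> ~P))
≡ ~(~R & T & (Q -> ~P) & (~P -> Q))   — eliminate <->
≡ ~(~R & T & (~Q | ~P) & (~P -> Q))   — eliminate ->
≡ ~(~R & T & (~Q | ~P) & (~~P | Q))   — eliminate ->
≡ ~~R | ~T | ~(~Q | ~P) | ~(~~P | Q)   — De Morgan
≡ R | ~T | ~(~Q | ~P) | ~(~~P | Q)   — double negation
≡ R | ~T | (~~Q & ~~P) | ~(~~P | Q)   — De Morgan
≡ R | ~T | (Q & ~~P) | ~(~~P | Q)   — double negation
≡ R | ~T | (Q & P) | ~(~~P | Q)   — double negation
≡ R | ~T | (Q & P) | (~~~P & ~Q)   — De Morgan
≡ R | ~T | (Q & P) | (~P & ~Q)   — double negation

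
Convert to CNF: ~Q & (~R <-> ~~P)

~Q & (R | P) & (~P | ~R)

~Q & (~R <-> ~~P)
≡ ~Q & (~R -> ~~P) & (~~P -> ~R)   — eliminate <->
≡ ~Q & (~~R | ~~P) & (~~P -> ~R)   — eliminate ->
≡ ~Q & (~~R | ~~P) & (~~~P | ~R)   — eliminate ->
≡ ~Q & (R | ~~P) & (~~~P | ~R)   — double negation
≡ ~Q & (R | P) & (~~~P | ~R)   — double negation
≡ ~Q & (R | P) & (~P | ~R)   — double negation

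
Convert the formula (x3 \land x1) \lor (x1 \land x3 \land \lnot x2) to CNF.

x3 \land x1

(x3 \land x1) \lor (x1 \land x3 \land \lnot x2)
≡ (x3 \lor x1) \land (x3 \lor x3) \land (x3 \lor \lnot x2) \land (x1 \lor x1) \land (x1 \lor x3) \land (x1 \lor \lnot x2)   — distribute \lor over \land
≡ x3 \land x1   — simplify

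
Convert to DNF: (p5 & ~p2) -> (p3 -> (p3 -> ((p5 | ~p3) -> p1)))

(p5 & ~p2) -> (p3 -> (p3 -> ((p5 | ~p3) -> p1)))
= ~(p5 & ~p2) | (p3 -> (p3 -> ((p5 | ~p3) -> p1)))   [eliminate ->]
= ~(p5 & ~p2) | ~p3 | (p3 -> ((p5 | ~p3) -> p1))   [eliminate ->]
= ~(p5 & ~p2) | ~p3 | ~p3 | ((p5 | ~p3) -> p1)   [eliminate ->]
= ~(p5 & ~p2) | ~p3 | ~p3 | ~(p5 | ~p3) | p1   [eliminate ->]
= ~p5 | ~~p2 | ~p3 | ~p3 | ~(p5 | ~p3) | p1   [De Morgan]
= ~p5 | p2 | ~p3 | ~p3 | ~(p5 | ~p3) | p1   [double negation]
= ~p5 | p2 | ~p3 | ~p3 | (~p5 & ~~p3) | p1   [De Morgan]
= ~p5 | p2 | ~p3 | ~p3 | (~p5 & p3) | p1   [double negation]
= ~p5 | p2 | ~p3 | p1   [simplify]

~p5 | p2 | ~p3 | p1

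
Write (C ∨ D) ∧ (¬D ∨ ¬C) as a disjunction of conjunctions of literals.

(C ∨ D) ∧ (¬D ∨ ¬C)
⇔ (C ∧ ¬D) ∨ (C ∧ ¬C) ∨ (D ∧ ¬D) ∨ (D ∧ ¬C)   (distribute ∧ over ∨)
⇔ (C ∧ ¬D) ∨ (D ∧ ¬C)   (simplify)

(C ∧ ¬D) ∨ (D ∧ ¬C)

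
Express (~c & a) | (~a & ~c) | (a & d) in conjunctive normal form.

(~c | a) & (~c | d)

(~c & a) | (~a & ~c) | (a & d)
≡ (~c | ~a | a) & (~c | ~a | d) & (~c | ~c | a) & (~c | ~c | d) & (a | ~a | a) & (a | ~a | d) & (a | ~c | a) & (a | ~c | d)
≡ (~c | a) & (~c | d)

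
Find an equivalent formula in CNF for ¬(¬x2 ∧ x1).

x2 ∨ ¬x1

¬(¬x2 ∧ x1)
⇔ ¬¬x2 ∨ ¬x1   — De Morgan
⇔ x2 ∨ ¬x1   — double negation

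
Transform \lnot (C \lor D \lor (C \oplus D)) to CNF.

\lnot C \land \lnot D

\lnot (C \lor D \lor (C \oplus D))
= \lnot (C \lor D \lor ((C \lor D) \land \lnot (C \land D)))
= \lnot C \land \lnot D \land \lnot ((C \lor D) \land \lnot (C \land D))
= \lnot C \land \lnot D \land (\lnot (C \lor D) \lor \lnot \lnot (C \land D))
= \lnot C \land \lnot D \land ((\lnot C \land \lnot D) \lor \lnot \lnot (C \land D))
= \lnot C \land \lnot D \land ((\lnot C \land \lnot D) \lor (C \land D))
= \lnot C \land \lnot D \land (\lnot C \lor C) \land (\lnot C \lor D) \land (\lnot D \lor C) \land (\lnot D \lor D)
= \lnot C \land \lnot D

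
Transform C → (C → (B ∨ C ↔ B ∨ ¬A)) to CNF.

¬C ∨ B ∨ ¬A

C → (C → (B ∨ C ↔ B ∨ ¬A))
≡ ¬C ∨ (C → (B ∨ C ↔ B ∨ ¬A))   [eliminate →]
≡ ¬C ∨ ¬C ∨ (B ∨ C ↔ B ∨ ¬A)   [eliminate →]
≡ ¬C ∨ ¬C ∨ (B ∨ C → B ∨ ¬A) ∧ (B ∨ ¬A → B ∨ C)   [eliminate ↔]
≡ ¬C ∨ ¬C ∨ (¬(B ∨ C) ∨ B ∨ ¬A) ∧ (B ∨ ¬A → B ∨ C)   [eliminate →]
≡ ¬C ∨ ¬C ∨ (¬(B ∨ C) ∨ B ∨ ¬A) ∧ (¬(B ∨ ¬A) ∨ B ∨ C)   [eliminate →]
≡ ¬C ∨ ¬C ∨ (¬B ∧ ¬C ∨ B ∨ ¬A) ∧ (¬(B ∨ ¬A) ∨ B ∨ C)   [De Morgan]
≡ ¬C ∨ ¬C ∨ (¬B ∧ ¬C ∨ B ∨ ¬A) ∧ (¬B ∧ ¬¬A ∨ B ∨ C)   [De Morgan]
≡ ¬C ∨ ¬C ∨ (¬B ∧ ¬C ∨ B ∨ ¬A) ∧ (¬B ∧ A ∨ B ∨ C)   [double negation]
≡ (¬C ∨ ¬C ∨ ¬B ∨ B ∨ ¬A) ∧ (¬C ∨ ¬C ∨ ¬C ∨ B ∨ ¬A) ∧ (¬C ∨ ¬C ∨ ¬B ∨ B ∨ C) ∧ (¬C ∨ ¬C ∨ A ∨ B ∨ C)   [distribute ∨ over ∧]
≡ ¬C ∨ B ∨ ¬A   [simplify]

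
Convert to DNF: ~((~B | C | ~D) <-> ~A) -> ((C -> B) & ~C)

(~A & ~B) | (~A & C) | (~A & ~D) | ~C

~((~B | C | ~D) <-> ~A) -> ((C -> B) & ~C)
≡ ~~((~B | C | ~D) <-> ~A) | ((C -> B) & ~C)   [eliminate ->]
≡ ~~(((~B | C | ~D) -> ~A) & (~A -> (~B | C | ~D))) | ((C -> B) & ~C)   [eliminate <->]
≡ ~~((~(~B | C | ~D) | ~A) & (~A -> (~B | C | ~D))) | ((C -> B) & ~C)   [eliminate ->]
≡ ~~((~(~B | C | ~D) | ~A) & (~~A | ~B | C | ~D)) | ((C -> B) & ~C)   [eliminate ->]
≡ ~~((~(~B | C | ~D) | ~A) & (~~A | ~B | C | ~D)) | ((~C | B) & ~C)   [eliminate ->]
≡ ((~(~B | C | ~D) | ~A) & (~~A | ~B | C | ~D)) | ((~C | B) & ~C)   [double negation]
≡ (((~~B & ~C & ~~D) | ~A) & (~~A | ~B | C | ~D)) | ((~C | B) & ~C)   [De Morgan]
≡ (((B & ~C & ~~D) | ~A) & (~~A | ~B | C | ~D)) | ((~C | B) & ~C)   [double negation]
≡ (((B & ~C & D) | ~A) & (~~A | ~B | C | ~D)) | ((~C | B) & ~C)   [double negation]
≡ (((B & ~C & D) | ~A) & (A | ~B | C | ~D)) | ((~C | B) & ~C)   [double negation]
≡ (B & ~C & D & A) | (B & ~C & D & ~B) | (B & ~C & D & C) | (B & ~C & D & ~D) | (~A & A) | (~A & ~B) | (~A & C) | (~A & ~D) | (~C & ~C) | (B & ~C)   [distribute & over |]
≡ (~A & ~B) | (~A & C) | (~A & ~D) | ~C   [simplify]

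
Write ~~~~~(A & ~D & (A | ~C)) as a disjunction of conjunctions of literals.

~A | D

~~~~~(A & ~D & (A | ~C))
≡ ~~~(A & ~D & (A | ~C))   — double negation
≡ ~(A & ~D & (A | ~C))   — double negation
≡ ~A | ~~D | ~(A | ~C)   — De Morgan
≡ ~A | D | ~(A | ~C)   — double negation
≡ ~A | D | (~A & ~~C)   — De Morgan
≡ ~A | D | (~A & C)   — double negation
≡ ~A | D   — simplify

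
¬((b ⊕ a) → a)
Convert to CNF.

¬((b ⊕ a) → a)
≡ ¬(¬(b ⊕ a) ∨ a)   (eliminate →)
≡ ¬(¬((b ∨ a) ∧ ¬(b ∧ a)) ∨ a)   (expand ⊕)
≡ ¬¬((b ∨ a) ∧ ¬(b ∧ a)) ∧ ¬a   (De Morgan)
≡ (b ∨ a) ∧ ¬(b ∧ a) ∧ ¬a   (double negation)
≡ (b ∨ a) ∧ (¬b ∨ ¬a) ∧ ¬a   (De Morgan)
≡ (b ∨ a) ∧ ¬a   (simplify)

(b ∨ a) ∧ ¬a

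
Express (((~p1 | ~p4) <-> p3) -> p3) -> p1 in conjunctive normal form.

(((~p1 | ~p4) <-> p3) -> p3) -> p1
⇔ ~(((~p1 | ~p4) <-> p3) -> p3) | p1   [eliminate ->]
⇔ ~(~((~p1 | ~p4) <-> p3) | p3) | p1   [eliminate ->]
⇔ ~(~(((~p1 | ~p4) -> p3) & (p3 -> (~p1 | ~p4))) | p3) | p1   [eliminate <->]
⇔ ~(~((~(~p1 | ~p4) | p3) & (p3 -> (~p1 | ~p4))) | p3) | p1   [eliminate ->]
⇔ ~(~((~(~p1 | ~p4) | p3) & (~p3 | ~p1 | ~p4)) | p3) | p1   [eliminate ->]
⇔ (~~((~(~p1 | ~p4) | p3) & (~p3 | ~p1 | ~p4)) & ~p3) | p1   [De Morgan]
⇔ ((~(~p1 | ~p4) | p3) & (~p3 | ~p1 | ~p4) & ~p3) | p1   [double negation]
⇔ (((~~p1 & ~~p4) | p3) & (~p3 | ~p1 | ~p4) & ~p3) | p1   [De Morgan]
⇔ (((p1 & ~~p4) | p3) & (~p3 | ~p1 | ~p4) & ~p3) | p1   [double negation]
⇔ (((p1 & p4) | p3) & (~p3 | ~p1 | ~p4) & ~p3) | p1   [double negation]
⇔ (p1 | p3 | p1) & (p4 | p3 | p1) & (~p3 | ~p1 | ~p4 | p1) & (~p3 | p1)   [distribute | over &]
⇔ (p1 | p3) & (~p3 | p1)   [simplify]

(p1 | p3) & (~p3 | p1)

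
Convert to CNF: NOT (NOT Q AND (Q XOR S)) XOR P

(Q OR NOT S OR P) AND (NOT Q OR NOT P) AND (Q OR S OR NOT P)

NOT (NOT Q AND (Q XOR S)) XOR P
≡ (NOT (NOT Q AND (Q XOR S)) OR P) AND NOT (NOT (NOT Q AND (Q XOR S)) AND P)   [expand XOR]
≡ (NOT (NOT Q AND (Q OR S) AND NOT (Q AND S)) OR P) AND NOT (NOT (NOT Q AND (Q XOR S)) AND P)   [expand XOR]
≡ (NOT (NOT Q AND (Q OR S) AND NOT (Q AND S)) OR P) AND NOT (NOT (NOT Q AND (Q OR S) AND NOT (Q AND S)) AND P)   [expand XOR]
≡ (NOT NOT Q OR NOT (Q OR S) OR NOT NOT (Q AND S) OR P) AND NOT (NOT (NOT Q AND (Q OR S) AND NOT (Q AND S)) AND P)   [De Morgan]
≡ (Q OR NOT (Q OR S) OR NOT NOT (Q AND S) OR P) AND NOT (NOT (NOT Q AND (Q OR S) AND NOT (Q AND S)) AND P)   [double negation]
≡ (Q OR (NOT Q AND NOT S) OR NOT NOT (Q AND S) OR P) AND NOT (NOT (NOT Q AND (Q OR S) AND NOT (Q AND S)) AND P)   [De Morgan]
≡ (Q OR (NOT Q AND NOT S) OR (Q AND S) OR P) AND NOT (NOT (NOT Q AND (Q OR S) AND NOT (Q AND S)) AND P)   [double negation]
≡ (Q OR (NOT Q AND NOT S) OR (Q AND S) OR P) AND (NOT NOT (NOT Q AND (Q OR S) AND NOT (Q AND S)) OR NOT P)   [De Morgan]
≡ (Q OR (NOT Q AND NOT S) OR (Q AND S) OR P) AND ((NOT Q AND (Q OR S) AND NOT (Q AND S)) OR NOT P)   [double negation]
≡ (Q OR (NOT Q AND NOT S) OR (Q AND S) OR P) AND ((NOT Q AND (Q OR S) AND (NOT Q OR NOT S)) OR NOT P)   [De Morgan]
≡ (Q OR NOT Q OR Q OR P) AND (Q OR NOT Q OR S OR P) AND (Q OR NOT S OR Q OR P) AND (Q OR NOT S OR S OR P) AND (NOT Q OR NOT P) AND (Q OR S OR NOT P) AND (NOT Q OR NOT S OR NOT P)   [distribute OR over AND]
≡ (Q OR NOT S OR P) AND (NOT Q OR NOT P) AND (Q OR S OR NOT P)   [simplify]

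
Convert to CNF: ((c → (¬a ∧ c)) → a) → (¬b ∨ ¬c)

¬c ∨ ¬a ∨ ¬b

((c → (¬a ∧ c)) → a) → (¬b ∨ ¬c)
≡ ¬((c → (¬a ∧ c)) → a) ∨ ¬b ∨ ¬c   [eliminate →]
≡ ¬(¬(c → (¬a ∧ c)) ∨ a) ∨ ¬b ∨ ¬c   [eliminate →]
≡ ¬(¬(¬c ∨ (¬a ∧ c)) ∨ a) ∨ ¬b ∨ ¬c   [eliminate →]
≡ (¬¬(¬c ∨ (¬a ∧ c)) ∧ ¬a) ∨ ¬b ∨ ¬c   [De Morgan]
≡ ((¬c ∨ (¬a ∧ c)) ∧ ¬a) ∨ ¬b ∨ ¬c   [double negation]
≡ (¬c ∨ ¬a ∨ ¬b ∨ ¬c) ∧ (¬c ∨ c ∨ ¬b ∨ ¬c) ∧ (¬a ∨ ¬b ∨ ¬c)   [distribute ∨ over ∧]
≡ ¬c ∨ ¬a ∨ ¬b   [simplify]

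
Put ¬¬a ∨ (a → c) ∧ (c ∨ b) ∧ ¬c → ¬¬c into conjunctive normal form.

¬¬a ∨ (a → c) ∧ (c ∨ b) ∧ ¬c → ¬¬c
⇔ ¬(¬¬a ∨ (a → c) ∧ (c ∨ b) ∧ ¬c) ∨ ¬¬c   — eliminate →
⇔ ¬(¬¬a ∨ (¬a ∨ c) ∧ (c ∨ b) ∧ ¬c) ∨ ¬¬c   — eliminate →
⇔ ¬¬¬a ∧ ¬((¬a ∨ c) ∧ (c ∨ b) ∧ ¬c) ∨ ¬¬c   — De Morgan
⇔ ¬a ∧ ¬((¬a ∨ c) ∧ (c ∨ b) ∧ ¬c) ∨ ¬¬c   — double negation
⇔ ¬a ∧ (¬(¬a ∨ c) ∨ ¬(c ∨ b) ∨ ¬¬c) ∨ ¬¬c   — De Morgan
⇔ ¬a ∧ (¬¬a ∧ ¬c ∨ ¬(c ∨ b) ∨ ¬¬c) ∨ ¬¬c   — De Morgan
⇔ ¬a ∧ (a ∧ ¬c ∨ ¬(c ∨ b) ∨ ¬¬c) ∨ ¬¬c   — double negation
⇔ ¬a ∧ (a ∧ ¬c ∨ ¬c ∧ ¬b ∨ ¬¬c) ∨ ¬¬c   — De Morgan
⇔ ¬a ∧ (a ∧ ¬c ∨ ¬c ∧ ¬b ∨ c) ∨ ¬¬c   — double negation
⇔ ¬a ∧ (a ∧ ¬c ∨ ¬c ∧ ¬b ∨ c) ∨ c   — double negation
⇔ (¬a ∨ c) ∧ (a ∨ ¬c ∨ c ∨ c) ∧ (a ∨ ¬b ∨ c ∨ c) ∧ (¬c ∨ ¬c ∨ c ∨ c) ∧ (¬c ∨ ¬b ∨ c ∨ c)   — distribute ∨ over ∧
⇔ (¬a ∨ c) ∧ (a ∨ ¬b ∨ c)   — simplify

(¬a ∨ c) ∧ (a ∨ ¬b ∨ c)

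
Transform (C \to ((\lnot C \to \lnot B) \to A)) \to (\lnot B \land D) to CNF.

(C \to ((\lnot C \to \lnot B) \to A)) \to (\lnot B \land D)
≡ \lnot (C \to ((\lnot C \to \lnot B) \to A)) \lor (\lnot B \land D)   — eliminate \to
≡ \lnot (\lnot C \lor ((\lnot C \to \lnot B) \to A)) \lor (\lnot B \land D)   — eliminate \to
≡ \lnot (\lnot C \lor \lnot (\lnot C \to \lnot B) \lor A) \lor (\lnot B \land D)   — eliminate \to
≡ \lnot (\lnot C \lor \lnot (\lnot \lnot C \lor \lnot B) \lor A) \lor (\lnot B \land D)   — eliminate \to
≡ (\lnot \lnot C \land \lnot \lnot (\lnot \lnot C \lor \lnot B) \land \lnot A) \lor (\lnot B \land D)   — De Morgan
≡ (C \land \lnot \lnot (\lnot \lnot C \lor \lnot B) \land \lnot A) \lor (\lnot B \land D)   — double negation
≡ (C \land (\lnot \lnot C \lor \lnot B) \land \lnot A) \lor (\lnot B \land D)   — double negation
≡ (C \land (C \lor \lnot B) \land \lnot A) \lor (\lnot B \land D)   — double negation
≡ (C \lor \lnot B) \land (C \lor D) \land (C \lor \lnot B \lor \lnot B) \land (C \lor \lnot B \lor D) \land (\lnot A \lor \lnot B) \land (\lnot A \lor D)   — distribute \lor over \land
≡ (C \lor \lnot B) \land (C \lor D) \land (\lnot A \lor \lnot B) \land (\lnot A \lor D)   — simplify

(C \lor \lnot B) \land (C \lor D) \land (\lnot A \lor \lnot B) \land (\lnot A \lor D)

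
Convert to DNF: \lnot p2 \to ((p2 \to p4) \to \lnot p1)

p2 \lor \lnot p1

\lnot p2 \to ((p2 \to p4) \to \lnot p1)
= \lnot \lnot p2 \lor ((p2 \to p4) \to \lnot p1)
= \lnot \lnot p2 \lor \lnot (p2 \to p4) \lor \lnot p1
= \lnot \lnot p2 \lor \lnot (\lnot p2 \lor p4) \lor \lnot p1
= p2 \lor \lnot (\lnot p2 \lor p4) \lor \lnot p1
= p2 \lor (\lnot \lnot p2 \land \lnot p4) \lor \lnot p1
= p2 \lor (p2 \land \lnot p4) \lor \lnot p1
= p2 \lor \lnot p1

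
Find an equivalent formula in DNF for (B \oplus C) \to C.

(B \oplus C) \to C
⇔ \lnot (B \oplus C) \lor C   — eliminate \to
⇔ \lnot ((B \land \lnot C) \lor (\lnot B \land C)) \lor C   — expand \oplus
⇔ (\lnot (B \land \lnot C) \land \lnot (\lnot B \land C)) \lor C   — De Morgan
⇔ ((\lnot B \lor \lnot \lnot C) \land \lnot (\lnot B \land C)) \lor C   — De Morgan
⇔ ((\lnot B \lor C) \land \lnot (\lnot B \land C)) \lor C   — double negation
⇔ ((\lnot B \lor C) \land (\lnot \lnot B \lor \lnot C)) \lor C   — De Morgan
⇔ ((\lnot B \lor C) \land (B \lor \lnot C)) \lor C   — double negation
⇔ (\lnot B \land B) \lor (\lnot B \land \lnot C) \lor (C \land B) \lor (C \land \lnot C) \lor C   — distribute \land over \lor
⇔ (\lnot B \land \lnot C) \lor C   — simplify

(\lnot B \land \lnot C) \lor C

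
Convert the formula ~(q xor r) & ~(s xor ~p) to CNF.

(~q | r) & (~r | q) & (~s | ~p) & (p | s)

~(q xor r) & ~(s xor ~p)
= ~((q | r) & ~(q & r)) & ~(s xor ~p)   — expand xor
= ~((q | r) & ~(q & r)) & ~((s | ~p) & ~(s & ~p))   — expand xor
= (~(q | r) | ~~(q & r)) & ~((s | ~p) & ~(s & ~p))   — De Morgan
= ((~q & ~r) | ~~(q & r)) & ~((s | ~p) & ~(s & ~p))   — De Morgan
= ((~q & ~r) | (q & r)) & ~((s | ~p) & ~(s & ~p))   — double negation
= ((~q & ~r) | (q & r)) & (~(s | ~p) | ~~(s & ~p))   — De Morgan
= ((~q & ~r) | (q & r)) & ((~s & ~~p) | ~~(s & ~p))   — De Morgan
= ((~q & ~r) | (q & r)) & ((~s & p) | ~~(s & ~p))   — double negation
= ((~q & ~r) | (q & r)) & ((~s & p) | (s & ~p))   — double negation
= (~q | q) & (~q | r) & (~r | q) & (~r | r) & (~s | s) & (~s | ~p) & (p | s) & (p | ~p)   — distribute | over &
= (~q | r) & (~r | q) & (~s | ~p) & (p | s)   — simplify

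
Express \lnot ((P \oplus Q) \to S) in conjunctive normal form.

\lnot ((P \oplus Q) \to S)
⇔ \lnot (\lnot (P \oplus Q) \lor S)
⇔ \lnot (\lnot ((P \lor Q) \land \lnot (P \land Q)) \lor S)
⇔ \lnot \lnot ((P \lor Q) \land \lnot (P \land Q)) \land \lnot S
⇔ (P \lor Q) \land \lnot (P \land Q) \land \lnot S
⇔ (P \lor Q) \land (\lnot P \lor \lnot Q) \land \lnot S

(P \lor Q) \land (\lnot P \lor \lnot Q) \land \lnot S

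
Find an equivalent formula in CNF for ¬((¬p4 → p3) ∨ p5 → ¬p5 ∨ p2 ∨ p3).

p5 ∧ ¬p2 ∧ ¬p3

¬((¬p4 → p3) ∨ p5 → ¬p5 ∨ p2 ∨ p3)
= ¬(¬((¬p4 → p3) ∨ p5) ∨ ¬p5 ∨ p2 ∨ p3)   [eliminate →]
= ¬(¬(¬¬p4 ∨ p3 ∨ p5) ∨ ¬p5 ∨ p2 ∨ p3)   [eliminate →]
= ¬¬(¬¬p4 ∨ p3 ∨ p5) ∧ ¬¬p5 ∧ ¬p2 ∧ ¬p3   [De Morgan]
= (¬¬p4 ∨ p3 ∨ p5) ∧ ¬¬p5 ∧ ¬p2 ∧ ¬p3   [double negation]
= (p4 ∨ p3 ∨ p5) ∧ ¬¬p5 ∧ ¬p2 ∧ ¬p3   [double negation]
= (p4 ∨ p3 ∨ p5) ∧ p5 ∧ ¬p2 ∧ ¬p3   [double negation]
= p5 ∧ ¬p2 ∧ ¬p3   [simplify]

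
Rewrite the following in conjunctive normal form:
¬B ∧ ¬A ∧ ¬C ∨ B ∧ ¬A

¬B ∧ ¬A ∧ ¬C ∨ B ∧ ¬A
= (¬B ∨ B) ∧ (¬B ∨ ¬A) ∧ (¬A ∨ B) ∧ (¬A ∨ ¬A) ∧ (¬C ∨ B) ∧ (¬C ∨ ¬A)   (distribute ∨ over ∧)
= ¬A ∧ (¬C ∨ B)   (simplify)

¬A ∧ (¬C ∨ B)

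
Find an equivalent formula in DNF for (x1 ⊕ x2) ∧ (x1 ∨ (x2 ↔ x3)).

(x1 ⊕ x2) ∧ (x1 ∨ (x2 ↔ x3))
⇔ ((x1 ∧ ¬x2) ∨ (¬x1 ∧ x2)) ∧ (x1 ∨ (x2 ↔ x3))   [expand ⊕]
⇔ ((x1 ∧ ¬x2) ∨ (¬x1 ∧ x2)) ∧ (x1 ∨ ((x2 → x3) ∧ (x3 → x2)))   [eliminate ↔]
⇔ ((x1 ∧ ¬x2) ∨ (¬x1 ∧ x2)) ∧ (x1 ∨ ((¬x2 ∨ x3) ∧ (x3 → x2)))   [eliminate →]
⇔ ((x1 ∧ ¬x2) ∨ (¬x1 ∧ x2)) ∧ (x1 ∨ ((¬x2 ∨ x3) ∧ (¬x3 ∨ x2)))   [eliminate →]
⇔ (x1 ∧ ¬x2 ∧ x1) ∨ (x1 ∧ ¬x2 ∧ ¬x2 ∧ ¬x3) ∨ (x1 ∧ ¬x2 ∧ ¬x2 ∧ x2) ∨ (x1 ∧ ¬x2 ∧ x3 ∧ ¬x3) ∨ (x1 ∧ ¬x2 ∧ x3 ∧ x2) ∨ (¬x1 ∧ x2 ∧ x1) ∨ (¬x1 ∧ x2 ∧ ¬x2 ∧ ¬x3) ∨ (¬x1 ∧ x2 ∧ ¬x2 ∧ x2) ∨ (¬x1 ∧ x2 ∧ x3 ∧ ¬x3) ∨ (¬x1 ∧ x2 ∧ x3 ∧ x2)   [distribute ∧ over ∨]
⇔ (x1 ∧ ¬x2) ∨ (¬x1 ∧ x2 ∧ x3)   [simplify]

(x1 ∧ ¬x2) ∨ (¬x1 ∧ x2 ∧ x3)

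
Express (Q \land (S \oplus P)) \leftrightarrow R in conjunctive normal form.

(\lnot Q \lor \lnot S \lor P \lor R) \land (\lnot Q \lor \lnot P \lor S \lor R) \land (\lnot R \lor Q) \land (\lnot R \lor S \lor P) \land (\lnot R \lor \lnot S \lor \lnot P)

(Q \land (S \oplus P)) \leftrightarrow R
≡ ((Q \land (S \oplus P)) \to R) \land (R \to (Q \land (S \oplus P)))
≡ (\lnot (Q \land (S \oplus P)) \lor R) \land (R \to (Q \land (S \oplus P)))
≡ (\lnot (Q \land (S \lor P) \land \lnot (S \land P)) \lor R) \land (R \to (Q \land (S \oplus P)))
≡ (\lnot (Q \land (S \lor P) \land \lnot (S \land P)) \lor R) \land (\lnot R \lor (Q \land (S \oplus P)))
≡ (\lnot (Q \land (S \lor P) \land \lnot (S \land P)) \lor R) \land (\lnot R \lor (Q \land (S \lor P) \land \lnot (S \land P)))
≡ (\lnot Q \lor \lnot (S \lor P) \lor \lnot \lnot (S \land P) \lor R) \land (\lnot R \lor (Q \land (S \lor P) \land \lnot (S \land P)))
≡ (\lnot Q \lor (\lnot S \land \lnot P) \lor \lnot \lnot (S \land P) \lor R) \land (\lnot R \lor (Q \land (S \lor P) \land \lnot (S \land P)))
≡ (\lnot Q \lor (\lnot S \land \lnot P) \lor (S \land P) \lor R) \land (\lnot R \lor (Q \land (S \lor P) \land \lnot (S \land P)))
≡ (\lnot Q \lor (\lnot S \land \lnot P) \lor (S \land P) \lor R) \land (\lnot R \lor (Q \land (S \lor P) \land (\lnot S \lor \lnot P)))
≡ (\lnot Q \lor \lnot S \lor S \lor R) \land (\lnot Q \lor \lnot S \lor P \lor R) \land (\lnot Q \lor \lnot P \lor S \lor R) \land (\lnot Q \lor \lnot P \lor P \lor R) \land (\lnot R \lor Q) \land (\lnot R \lor S \lor P) \land (\lnot R \lor \lnot S \lor \lnot P)
≡ (\lnot Q \lor \lnot S \lor P \lor R) \land (\lnot Q \lor \lnot P \lor S \lor R) \land (\lnot R \lor Q) \land (\lnot R \lor S \lor P) \land (\lnot R \lor \lnot S \lor \lnot P)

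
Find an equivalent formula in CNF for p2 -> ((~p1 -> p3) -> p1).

p2 -> ((~p1 -> p3) -> p1)
⇔ ~p2 | ((~p1 -> p3) -> p1)   [eliminate ->]
⇔ ~p2 | ~(~p1 -> p3) | p1   [eliminate ->]
⇔ ~p2 | ~(~~p1 | p3) | p1   [eliminate ->]
⇔ ~p2 | (~~~p1 & ~p3) | p1   [De Morgan]
⇔ ~p2 | (~p1 & ~p3) | p1   [double negation]
⇔ (~p2 | ~p1 | p1) & (~p2 | ~p3 | p1)   [distribute | over &]
⇔ ~p2 | ~p3 | p1   [simplify]

~p2 | ~p3 | p1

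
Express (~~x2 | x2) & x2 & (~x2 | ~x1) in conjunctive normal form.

(~~x2 | x2) & x2 & (~x2 | ~x1)
⇔ (x2 | x2) & x2 & (~x2 | ~x1)   — double negation
⇔ x2 & (~x2 | ~x1)   — simplify

x2 & (~x2 | ~x1)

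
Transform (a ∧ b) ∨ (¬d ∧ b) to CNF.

(a ∨ ¬d) ∧ b

(a ∧ b) ∨ (¬d ∧ b)
≡ (a ∨ ¬d) ∧ (a ∨ b) ∧ (b ∨ ¬d) ∧ (b ∨ b)   (distribute ∨ over ∧)
≡ (a ∨ ¬d) ∧ b   (simplify)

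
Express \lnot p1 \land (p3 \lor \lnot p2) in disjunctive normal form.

\lnot p1 \land p3 \lor \lnot p1 \land \lnot p2

\lnot p1 \land (p3 \lor \lnot p2)
≡ \lnot p1 \land p3 \lor \lnot p1 \land \lnot p2   [distribute \land over \lor]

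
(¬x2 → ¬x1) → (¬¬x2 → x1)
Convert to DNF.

(¬x2 → ¬x1) → (¬¬x2 → x1)
= ¬(¬x2 → ¬x1) ∨ (¬¬x2 → x1)
= ¬(¬¬x2 ∨ ¬x1) ∨ (¬¬x2 → x1)
= ¬(¬¬x2 ∨ ¬x1) ∨ ¬¬¬x2 ∨ x1
= (¬¬¬x2 ∧ ¬¬x1) ∨ ¬¬¬x2 ∨ x1
= (¬x2 ∧ ¬¬x1) ∨ ¬¬¬x2 ∨ x1
= (¬x2 ∧ x1) ∨ ¬¬¬x2 ∨ x1
= (¬x2 ∧ x1) ∨ ¬x2 ∨ x1
= ¬x2 ∨ x1

¬x2 ∨ x1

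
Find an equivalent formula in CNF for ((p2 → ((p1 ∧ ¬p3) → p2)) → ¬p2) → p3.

p2 ∨ p3

((p2 → ((p1 ∧ ¬p3) → p2)) → ¬p2) → p3
≡ ¬((p2 → ((p1 ∧ ¬p3) → p2)) → ¬p2) ∨ p3   [eliminate →]
≡ ¬(¬(p2 → ((p1 ∧ ¬p3) → p2)) ∨ ¬p2) ∨ p3   [eliminate →]
≡ ¬(¬(¬p2 ∨ ((p1 ∧ ¬p3) → p2)) ∨ ¬p2) ∨ p3   [eliminate →]
≡ ¬(¬(¬p2 ∨ ¬(p1 ∧ ¬p3) ∨ p2) ∨ ¬p2) ∨ p3   [eliminate →]
≡ (¬¬(¬p2 ∨ ¬(p1 ∧ ¬p3) ∨ p2) ∧ ¬¬p2) ∨ p3   [De Morgan]
≡ ((¬p2 ∨ ¬(p1 ∧ ¬p3) ∨ p2) ∧ ¬¬p2) ∨ p3   [double negation]
≡ ((¬p2 ∨ ¬p1 ∨ ¬¬p3 ∨ p2) ∧ ¬¬p2) ∨ p3   [De Morgan]
≡ ((¬p2 ∨ ¬p1 ∨ p3 ∨ p2) ∧ ¬¬p2) ∨ p3   [double negation]
≡ ((¬p2 ∨ ¬p1 ∨ p3 ∨ p2) ∧ p2) ∨ p3   [double negation]
≡ (¬p2 ∨ ¬p1 ∨ p3 ∨ p2 ∨ p3) ∧ (p2 ∨ p3)   [distribute ∨ over ∧]
≡ p2 ∨ p3   [simplify]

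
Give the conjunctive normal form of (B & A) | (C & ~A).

(B | C) & (B | ~A) & (A | C)

(B & A) | (C & ~A)
≡ (B | C) & (B | ~A) & (A | C) & (A | ~A)   — distribute | over &
≡ (B | C) & (B | ~A) & (A | C)   — simplify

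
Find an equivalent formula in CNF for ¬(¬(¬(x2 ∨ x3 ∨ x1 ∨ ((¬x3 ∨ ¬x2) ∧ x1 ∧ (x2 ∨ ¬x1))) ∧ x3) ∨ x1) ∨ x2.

¬(¬(¬(x2 ∨ x3 ∨ x1 ∨ ((¬x3 ∨ ¬x2) ∧ x1 ∧ (x2 ∨ ¬x1))) ∧ x3) ∨ x1) ∨ x2
≡ (¬¬(¬(x2 ∨ x3 ∨ x1 ∨ ((¬x3 ∨ ¬x2) ∧ x1 ∧ (x2 ∨ ¬x1))) ∧ x3) ∧ ¬x1) ∨ x2   [De Morgan]
≡ (¬(x2 ∨ x3 ∨ x1 ∨ ((¬x3 ∨ ¬x2) ∧ x1 ∧ (x2 ∨ ¬x1))) ∧ x3 ∧ ¬x1) ∨ x2   [double negation]
≡ (¬x2 ∧ ¬x3 ∧ ¬x1 ∧ ¬((¬x3 ∨ ¬x2) ∧ x1 ∧ (x2 ∨ ¬x1)) ∧ x3 ∧ ¬x1) ∨ x2   [De Morgan]
≡ (¬x2 ∧ ¬x3 ∧ ¬x1 ∧ (¬(¬x3 ∨ ¬x2) ∨ ¬x1 ∨ ¬(x2 ∨ ¬x1)) ∧ x3 ∧ ¬x1) ∨ x2   [De Morgan]
≡ (¬x2 ∧ ¬x3 ∧ ¬x1 ∧ ((¬¬x3 ∧ ¬¬x2) ∨ ¬x1 ∨ ¬(x2 ∨ ¬x1)) ∧ x3 ∧ ¬x1) ∨ x2   [De Morgan]
≡ (¬x2 ∧ ¬x3 ∧ ¬x1 ∧ ((x3 ∧ ¬¬x2) ∨ ¬x1 ∨ ¬(x2 ∨ ¬x1)) ∧ x3 ∧ ¬x1) ∨ x2   [double negation]
≡ (¬x2 ∧ ¬x3 ∧ ¬x1 ∧ ((x3 ∧ x2) ∨ ¬x1 ∨ ¬(x2 ∨ ¬x1)) ∧ x3 ∧ ¬x1) ∨ x2   [double negation]
≡ (¬x2 ∧ ¬x3 ∧ ¬x1 ∧ ((x3 ∧ x2) ∨ ¬x1 ∨ (¬x2 ∧ ¬¬x1)) ∧ x3 ∧ ¬x1) ∨ x2   [De Morgan]
≡ (¬x2 ∧ ¬x3 ∧ ¬x1 ∧ ((x3 ∧ x2) ∨ ¬x1 ∨ (¬x2 ∧ x1)) ∧ x3 ∧ ¬x1) ∨ x2   [double negation]
≡ (¬x2 ∨ x2) ∧ (¬x3 ∨ x2) ∧ (¬x1 ∨ x2) ∧ (x3 ∨ ¬x1 ∨ ¬x2 ∨ x2) ∧ (x3 ∨ ¬x1 ∨ x1 ∨ x2) ∧ (x2 ∨ ¬x1 ∨ ¬x2 ∨ x2) ∧ (x2 ∨ ¬x1 ∨ x1 ∨ x2) ∧ (x3 ∨ x2) ∧ (¬x1 ∨ x2)   [distribute ∨ over ∧]
≡ (¬x3 ∨ x2) ∧ (¬x1 ∨ x2) ∧ (x3 ∨ x2)   [simplify]

(¬x3 ∨ x2) ∧ (¬x1 ∨ x2) ∧ (x3 ∨ x2)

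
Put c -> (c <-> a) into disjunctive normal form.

~c | (a & c)

c -> (c <-> a)
≡ ~c | (c <-> a)   (eliminate ->)
≡ ~c | ((c -> a) & (a -> c))   (eliminate <->)
≡ ~c | ((~c | a) & (a -> c))   (eliminate ->)
≡ ~c | ((~c | a) & (~a | c))   (eliminate ->)
≡ ~c | (~c & ~a) | (~c & c) | (a & ~a) | (a & c)   (distribute & over |)
≡ ~c | (a & c)   (simplify)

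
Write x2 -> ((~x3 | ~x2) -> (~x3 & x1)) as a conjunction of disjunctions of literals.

~x2 | x3 | x1

x2 -> ((~x3 | ~x2) -> (~x3 & x1))
≡ ~x2 | ((~x3 | ~x2) -> (~x3 & x1))   — eliminate ->
≡ ~x2 | ~(~x3 | ~x2) | (~x3 & x1)   — eliminate ->
≡ ~x2 | (~~x3 & ~~x2) | (~x3 & x1)   — De Morgan
≡ ~x2 | (x3 & ~~x2) | (~x3 & x1)   — double negation
≡ ~x2 | (x3 & x2) | (~x3 & x1)   — double negation
≡ (~x2 | x3 | ~x3) & (~x2 | x3 | x1) & (~x2 | x2 | ~x3) & (~x2 | x2 | x1)   — distribute | over &
≡ ~x2 | x3 | x1   — simplify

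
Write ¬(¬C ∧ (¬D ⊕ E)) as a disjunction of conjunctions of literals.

C ∨ (D ∧ ¬E) ∨ (E ∧ ¬D)

¬(¬C ∧ (¬D ⊕ E))
≡ ¬(¬C ∧ ((¬D ∧ ¬E) ∨ (¬¬D ∧ E)))   (expand ⊕)
≡ ¬¬C ∨ ¬((¬D ∧ ¬E) ∨ (¬¬D ∧ E))   (De Morgan)
≡ C ∨ ¬((¬D ∧ ¬E) ∨ (¬¬D ∧ E))   (double negation)
≡ C ∨ (¬(¬D ∧ ¬E) ∧ ¬(¬¬D ∧ E))   (De Morgan)
≡ C ∨ ((¬¬D ∨ ¬¬E) ∧ ¬(¬¬D ∧ E))   (De Morgan)
≡ C ∨ ((D ∨ ¬¬E) ∧ ¬(¬¬D ∧ E))   (double negation)
≡ C ∨ ((D ∨ E) ∧ ¬(¬¬D ∧ E))   (double negation)
≡ C ∨ ((D ∨ E) ∧ (¬¬¬D ∨ ¬E))   (De Morgan)
≡ C ∨ ((D ∨ E) ∧ (¬D ∨ ¬E))   (double negation)
≡ C ∨ (D ∧ ¬D) ∨ (D ∧ ¬E) ∨ (E ∧ ¬D) ∨ (E ∧ ¬E)   (distribute ∧ over ∨)
≡ C ∨ (D ∧ ¬E) ∨ (E ∧ ¬D)   (simplify)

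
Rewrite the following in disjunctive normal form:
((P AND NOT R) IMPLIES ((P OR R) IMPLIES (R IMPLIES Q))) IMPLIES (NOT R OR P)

((P AND NOT R) IMPLIES ((P OR R) IMPLIES (R IMPLIES Q))) IMPLIES (NOT R OR P)
= NOT ((P AND NOT R) IMPLIES ((P OR R) IMPLIES (R IMPLIES Q))) OR NOT R OR P   [eliminate IMPLIES]
= NOT (NOT (P AND NOT R) OR ((P OR R) IMPLIES (R IMPLIES Q))) OR NOT R OR P   [eliminate IMPLIES]
= NOT (NOT (P AND NOT R) OR NOT (P OR R) OR (R IMPLIES Q)) OR NOT R OR P   [eliminate IMPLIES]
= NOT (NOT (P AND NOT R) OR NOT (P OR R) OR NOT R OR Q) OR NOT R OR P   [eliminate IMPLIES]
= (NOT NOT (P AND NOT R) AND NOT NOT (P OR R) AND NOT NOT R AND NOT Q) OR NOT R OR P   [De Morgan]
= (P AND NOT R AND NOT NOT (P OR R) AND NOT NOT R AND NOT Q) OR NOT R OR P   [double negation]
= (P AND NOT R AND (P OR R) AND NOT NOT R AND NOT Q) OR NOT R OR P   [double negation]
= (P AND NOT R AND (P OR R) AND R AND NOT Q) OR NOT R OR P   [double negation]
= (P AND NOT R AND P AND R AND NOT Q) OR (P AND NOT R AND R AND R AND NOT Q) OR NOT R OR P   [distribute AND over OR]
= NOT R OR P   [simplify]

NOT R OR P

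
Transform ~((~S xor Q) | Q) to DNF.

~((~S xor Q) | Q)
⇔ ~((~S & ~Q) | (~~S & Q) | Q)   [expand xor]
⇔ ~(~S & ~Q) & ~(~~S & Q) & ~Q   [De Morgan]
⇔ (~~S | ~~Q) & ~(~~S & Q) & ~Q   [De Morgan]
⇔ (S | ~~Q) & ~(~~S & Q) & ~Q   [double negation]
⇔ (S | Q) & ~(~~S & Q) & ~Q   [double negation]
⇔ (S | Q) & (~~~S | ~Q) & ~Q   [De Morgan]
⇔ (S | Q) & (~S | ~Q) & ~Q   [double negation]
⇔ (S & ~S & ~Q) | (S & ~Q & ~Q) | (Q & ~S & ~Q) | (Q & ~Q & ~Q)   [distribute & over |]
⇔ S & ~Q   [simplify]

S & ~Q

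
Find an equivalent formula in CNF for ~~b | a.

b | a

~~b | a
≡ b | a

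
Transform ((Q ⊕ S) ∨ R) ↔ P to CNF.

((Q ⊕ S) ∨ R) ↔ P
⇔ (((Q ⊕ S) ∨ R) → P) ∧ (P → ((Q ⊕ S) ∨ R))   [eliminate ↔]
⇔ (¬((Q ⊕ S) ∨ R) ∨ P) ∧ (P → ((Q ⊕ S) ∨ R))   [eliminate →]
⇔ (¬(((Q ∨ S) ∧ ¬(Q ∧ S)) ∨ R) ∨ P) ∧ (P → ((Q ⊕ S) ∨ R))   [expand ⊕]
⇔ (¬(((Q ∨ S) ∧ ¬(Q ∧ S)) ∨ R) ∨ P) ∧ (¬P ∨ (Q ⊕ S) ∨ R)   [eliminate →]
⇔ (¬(((Q ∨ S) ∧ ¬(Q ∧ S)) ∨ R) ∨ P) ∧ (¬P ∨ ((Q ∨ S) ∧ ¬(Q ∧ S)) ∨ R)   [expand ⊕]
⇔ ((¬((Q ∨ S) ∧ ¬(Q ∧ S)) ∧ ¬R) ∨ P) ∧ (¬P ∨ ((Q ∨ S) ∧ ¬(Q ∧ S)) ∨ R)   [De Morgan]
⇔ (((¬(Q ∨ S) ∨ ¬¬(Q ∧ S)) ∧ ¬R) ∨ P) ∧ (¬P ∨ ((Q ∨ S) ∧ ¬(Q ∧ S)) ∨ R)   [De Morgan]
⇔ ((((¬Q ∧ ¬S) ∨ ¬¬(Q ∧ S)) ∧ ¬R) ∨ P) ∧ (¬P ∨ ((Q ∨ S) ∧ ¬(Q ∧ S)) ∨ R)   [De Morgan]
⇔ ((((¬Q ∧ ¬S) ∨ (Q ∧ S)) ∧ ¬R) ∨ P) ∧ (¬P ∨ ((Q ∨ S) ∧ ¬(Q ∧ S)) ∨ R)   [double negation]
⇔ ((((¬Q ∧ ¬S) ∨ (Q ∧ S)) ∧ ¬R) ∨ P) ∧ (¬P ∨ ((Q ∨ S) ∧ (¬Q ∨ ¬S)) ∨ R)   [De Morgan]
⇔ (¬Q ∨ Q ∨ P) ∧ (¬Q ∨ S ∨ P) ∧ (¬S ∨ Q ∨ P) ∧ (¬S ∨ S ∨ P) ∧ (¬R ∨ P) ∧ (¬P ∨ Q ∨ S ∨ R) ∧ (¬P ∨ ¬Q ∨ ¬S ∨ R)   [distribute ∨ over ∧]
⇔ (¬Q ∨ S ∨ P) ∧ (¬S ∨ Q ∨ P) ∧ (¬R ∨ P) ∧ (¬P ∨ Q ∨ S ∨ R) ∧ (¬P ∨ ¬Q ∨ ¬S ∨ R)   [simplify]

(¬Q ∨ S ∨ P) ∧ (¬S ∨ Q ∨ P) ∧ (¬R ∨ P) ∧ (¬P ∨ Q ∨ S ∨ R) ∧ (¬P ∨ ¬Q ∨ ¬S ∨ R)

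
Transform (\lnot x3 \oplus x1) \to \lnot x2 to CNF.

(x3 \lor x1 \lor \lnot x2) \land (\lnot x1 \lor \lnot x3 \lor \lnot x2)

(\lnot x3 \oplus x1) \to \lnot x2
= \lnot (\lnot x3 \oplus x1) \lor \lnot x2   [eliminate \to]
= \lnot ((\lnot x3 \lor x1) \land \lnot (\lnot x3 \land x1)) \lor \lnot x2   [expand \oplus]
= \lnot (\lnot x3 \lor x1) \lor \lnot \lnot (\lnot x3 \land x1) \lor \lnot x2   [De Morgan]
= (\lnot \lnot x3 \land \lnot x1) \lor \lnot \lnot (\lnot x3 \land x1) \lor \lnot x2   [De Morgan]
= (x3 \land \lnot x1) \lor \lnot \lnot (\lnot x3 \land x1) \lor \lnot x2   [double negation]
= (x3 \land \lnot x1) \lor (\lnot x3 \land x1) \lor \lnot x2   [double negation]
= (x3 \lor \lnot x3 \lor \lnot x2) \land (x3 \lor x1 \lor \lnot x2) \land (\lnot x1 \lor \lnot x3 \lor \lnot x2) \land (\lnot x1 \lor x1 \lor \lnot x2)   [distribute \lor over \land]
= (x3 \lor x1 \lor \lnot x2) \land (\lnot x1 \lor \lnot x3 \lor \lnot x2)   [simplify]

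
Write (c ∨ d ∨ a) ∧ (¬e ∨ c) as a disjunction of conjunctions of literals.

c ∨ (d ∧ ¬e) ∨ (a ∧ ¬e)

(c ∨ d ∨ a) ∧ (¬e ∨ c)
⇔ (c ∧ ¬e) ∨ (c ∧ c) ∨ (d ∧ ¬e) ∨ (d ∧ c) ∨ (a ∧ ¬e) ∨ (a ∧ c)   — distribute ∧ over ∨
⇔ c ∨ (d ∧ ¬e) ∨ (a ∧ ¬e)   — simplify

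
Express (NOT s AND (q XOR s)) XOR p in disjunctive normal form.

(NOT s AND q AND NOT p) OR (s AND p) OR (NOT q AND NOT s AND p)

(NOT s AND (q XOR s)) XOR p
= (NOT s AND (q XOR s) AND NOT p) OR (NOT (NOT s AND (q XOR s)) AND p)   (expand XOR)
= (NOT s AND ((q AND NOT s) OR (NOT q AND s)) AND NOT p) OR (NOT (NOT s AND (q XOR s)) AND p)   (expand XOR)
= (NOT s AND ((q AND NOT s) OR (NOT q AND s)) AND NOT p) OR (NOT (NOT s AND ((q AND NOT s) OR (NOT q AND s))) AND p)   (expand XOR)
= (NOT s AND ((q AND NOT s) OR (NOT q AND s)) AND NOT p) OR ((NOT NOT s OR NOT ((q AND NOT s) OR (NOT q AND s))) AND p)   (De Morgan)
= (NOT s AND ((q AND NOT s) OR (NOT q AND s)) AND NOT p) OR ((s OR NOT ((q AND NOT s) OR (NOT q AND s))) AND p)   (double negation)
= (NOT s AND ((q AND NOT s) OR (NOT q AND s)) AND NOT p) OR ((s OR (NOT (q AND NOT s) AND NOT (NOT q AND s))) AND p)   (De Morgan)
= (NOT s AND ((q AND NOT s) OR (NOT q AND s)) AND NOT p) OR ((s OR ((NOT q OR NOT NOT s) AND NOT (NOT q AND s))) AND p)   (De Morgan)
= (NOT s AND ((q AND NOT s) OR (NOT q AND s)) AND NOT p) OR ((s OR ((NOT q OR s) AND NOT (NOT q AND s))) AND p)   (double negation)
= (NOT s AND ((q AND NOT s) OR (NOT q AND s)) AND NOT p) OR ((s OR ((NOT q OR s) AND (NOT NOT q OR NOT s))) AND p)   (De Morgan)
= (NOT s AND ((q AND NOT s) OR (NOT q AND s)) AND NOT p) OR ((s OR ((NOT q OR s) AND (q OR NOT s))) AND p)   (double negation)
= (NOT s AND q AND NOT s AND NOT p) OR (NOT s AND NOT q AND s AND NOT p) OR (s AND p) OR (NOT q AND q AND p) OR (NOT q AND NOT s AND p) OR (s AND q AND p) OR (s AND NOT s AND p)   (distribute AND over OR)
= (NOT s AND q AND NOT p) OR (s AND p) OR (NOT q AND NOT s AND p)   (simplify)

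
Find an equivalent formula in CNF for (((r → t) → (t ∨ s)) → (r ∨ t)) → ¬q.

(r ∨ t ∨ s ∨ ¬q) ∧ (¬r ∨ ¬q) ∧ (¬t ∨ ¬q)

(((r → t) → (t ∨ s)) → (r ∨ t)) → ¬q
≡ ¬(((r → t) → (t ∨ s)) → (r ∨ t)) ∨ ¬q
≡ ¬(¬((r → t) → (t ∨ s)) ∨ r ∨ t) ∨ ¬q
≡ ¬(¬(¬(r → t) ∨ t ∨ s) ∨ r ∨ t) ∨ ¬q
≡ ¬(¬(¬(¬r ∨ t) ∨ t ∨ s) ∨ r ∨ t) ∨ ¬q
≡ (¬¬(¬(¬r ∨ t) ∨ t ∨ s) ∧ ¬r ∧ ¬t) ∨ ¬q
≡ ((¬(¬r ∨ t) ∨ t ∨ s) ∧ ¬r ∧ ¬t) ∨ ¬q
≡ (((¬¬r ∧ ¬t) ∨ t ∨ s) ∧ ¬r ∧ ¬t) ∨ ¬q
≡ (((r ∧ ¬t) ∨ t ∨ s) ∧ ¬r ∧ ¬t) ∨ ¬q
≡ (r ∨ t ∨ s ∨ ¬q) ∧ (¬t ∨ t ∨ s ∨ ¬q) ∧ (¬r ∨ ¬q) ∧ (¬t ∨ ¬q)
≡ (r ∨ t ∨ s ∨ ¬q) ∧ (¬r ∨ ¬q) ∧ (¬t ∨ ¬q)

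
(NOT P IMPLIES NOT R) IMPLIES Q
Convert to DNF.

(NOT P IMPLIES NOT R) IMPLIES Q
= NOT (NOT P IMPLIES NOT R) OR Q   [eliminate IMPLIES]
= NOT (NOT NOT P OR NOT R) OR Q   [eliminate IMPLIES]
= (NOT NOT NOT P AND NOT NOT R) OR Q   [De Morgan]
= (NOT P AND NOT NOT R) OR Q   [double negation]
= (NOT P AND R) OR Q   [double negation]

(NOT P AND R) OR Q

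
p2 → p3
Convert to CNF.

¬p2 ∨ p3

p2 → p3
= ¬p2 ∨ p3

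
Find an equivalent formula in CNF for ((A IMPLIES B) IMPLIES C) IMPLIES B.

((A IMPLIES B) IMPLIES C) IMPLIES B
= NOT ((A IMPLIES B) IMPLIES C) OR B   — eliminate IMPLIES
= NOT (NOT (A IMPLIES B) OR C) OR B   — eliminate IMPLIES
= NOT (NOT (NOT A OR B) OR C) OR B   — eliminate IMPLIES
= (NOT NOT (NOT A OR B) AND NOT C) OR B   — De Morgan
= ((NOT A OR B) AND NOT C) OR B   — double negation
= (NOT A OR B OR B) AND (NOT C OR B)   — distribute OR over AND
= (NOT A OR B) AND (NOT C OR B)   — simplify

(NOT A OR B) AND (NOT C OR B)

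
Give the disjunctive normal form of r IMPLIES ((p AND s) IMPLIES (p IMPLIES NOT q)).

NOT r OR NOT p OR NOT s OR NOT q

r IMPLIES ((p AND s) IMPLIES (p IMPLIES NOT q))
⇔ NOT r OR ((p AND s) IMPLIES (p IMPLIES NOT q))   — eliminate IMPLIES
⇔ NOT r OR NOT (p AND s) OR (p IMPLIES NOT q)   — eliminate IMPLIES
⇔ NOT r OR NOT (p AND s) OR NOT p OR NOT q   — eliminate IMPLIES
⇔ NOT r OR NOT p OR NOT s OR NOT p OR NOT q   — De Morgan
⇔ NOT r OR NOT p OR NOT s OR NOT q   — simplify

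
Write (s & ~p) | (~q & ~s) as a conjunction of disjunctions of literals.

(s | ~q) & (~p | ~q) & (~p | ~s)

(s & ~p) | (~q & ~s)
≡ (s | ~q) & (s | ~s) & (~p | ~q) & (~p | ~s)   [distribute | over &]
≡ (s | ~q) & (~p | ~q) & (~p | ~s)   [simplify]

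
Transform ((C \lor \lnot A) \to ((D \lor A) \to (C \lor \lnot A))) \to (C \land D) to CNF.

((C \lor \lnot A) \to ((D \lor A) \to (C \lor \lnot A))) \to (C \land D)
≡ \lnot ((C \lor \lnot A) \to ((D \lor A) \to (C \lor \lnot A))) \lor (C \land D)   [eliminate \to]
≡ \lnot (\lnot (C \lor \lnot A) \lor ((D \lor A) \to (C \lor \lnot A))) \lor (C \land D)   [eliminate \to]
≡ \lnot (\lnot (C \lor \lnot A) \lor \lnot (D \lor A) \lor C \lor \lnot A) \lor (C \land D)   [eliminate \to]
≡ (\lnot \lnot (C \lor \lnot A) \land \lnot \lnot (D \lor A) \land \lnot C \land \lnot \lnot A) \lor (C \land D)   [De Morgan]
≡ ((C \lor \lnot A) \land \lnot \lnot (D \lor A) \land \lnot C \land \lnot \lnot A) \lor (C \land D)   [double negation]
≡ ((C \lor \lnot A) \land (D \lor A) \land \lnot C \land \lnot \lnot A) \lor (C \land D)   [double negation]
≡ ((C \lor \lnot A) \land (D \lor A) \land \lnot C \land A) \lor (C \land D)   [double negation]
≡ (C \lor \lnot A \lor C) \land (C \lor \lnot A \lor D) \land (D \lor A \lor C) \land (D \lor A \lor D) \land (\lnot C \lor C) \land (\lnot C \lor D) \land (A \lor C) \land (A \lor D)   [distribute \lor over \land]
≡ (C \lor \lnot A) \land (D \lor A) \land (\lnot C \lor D) \land (A \lor C)   [simplify]

(C \lor \lnot A) \land (D \lor A) \land (\lnot C \lor D) \land (A \lor C)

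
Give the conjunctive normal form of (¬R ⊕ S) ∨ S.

¬R ∨ S

(¬R ⊕ S) ∨ S
≡ ((¬R ∨ S) ∧ ¬(¬R ∧ S)) ∨ S
≡ ((¬R ∨ S) ∧ (¬¬R ∨ ¬S)) ∨ S
≡ ((¬R ∨ S) ∧ (R ∨ ¬S)) ∨ S
≡ (¬R ∨ S ∨ S) ∧ (R ∨ ¬S ∨ S)
≡ ¬R ∨ S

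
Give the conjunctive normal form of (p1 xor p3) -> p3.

~p1 | p3

(p1 xor p3) -> p3
= ~(p1 xor p3) | p3   [eliminate ->]
= ~((p1 | p3) & ~(p1 & p3)) | p3   [expand xor]
= ~(p1 | p3) | ~~(p1 & p3) | p3   [De Morgan]
= (~p1 & ~p3) | ~~(p1 & p3) | p3   [De Morgan]
= (~p1 & ~p3) | (p1 & p3) | p3   [double negation]
= (~p1 | p1 | p3) & (~p1 | p3 | p3) & (~p3 | p1 | p3) & (~p3 | p3 | p3)   [distribute | over &]
= ~p1 | p3   [simplify]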